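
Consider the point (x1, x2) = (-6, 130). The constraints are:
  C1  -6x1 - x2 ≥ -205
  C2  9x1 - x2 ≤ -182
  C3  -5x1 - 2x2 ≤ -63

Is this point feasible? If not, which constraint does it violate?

C1: -94 ≥ -205 ✓
C2: -184 ≤ -182 ✓
C3: -230 ≤ -63 ✓

feasible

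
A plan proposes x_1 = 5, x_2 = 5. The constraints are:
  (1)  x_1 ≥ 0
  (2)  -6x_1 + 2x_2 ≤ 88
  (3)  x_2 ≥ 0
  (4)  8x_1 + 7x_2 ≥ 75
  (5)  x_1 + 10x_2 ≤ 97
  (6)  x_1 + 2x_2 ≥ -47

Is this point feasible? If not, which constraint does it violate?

(1): 5 ≥ 0 ✓
(2): -20 ≤ 88 ✓
(3): 5 ≥ 0 ✓
(4): 75 ≥ 75 ✓
(5): 55 ≤ 97 ✓
(6): 15 ≥ -47 ✓

feasible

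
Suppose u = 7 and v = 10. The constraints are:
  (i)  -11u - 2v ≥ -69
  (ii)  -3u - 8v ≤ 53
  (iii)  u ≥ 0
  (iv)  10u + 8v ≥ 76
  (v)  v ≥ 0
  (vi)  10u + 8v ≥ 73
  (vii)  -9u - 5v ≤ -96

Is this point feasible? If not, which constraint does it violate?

not feasible — violates (i)

Constraint (i): -11u - 2v = -97, which is not ≥ -69. All other constraints are satisfied.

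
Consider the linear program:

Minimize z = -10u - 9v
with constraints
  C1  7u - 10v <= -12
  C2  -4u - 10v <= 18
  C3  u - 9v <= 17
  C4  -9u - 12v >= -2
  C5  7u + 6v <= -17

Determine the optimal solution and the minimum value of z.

u = -36/5, v = 167/30, minimum z = 219/10

Vertices and z = -10u - 9v:
  (-30/11, -39/55) → z = 1851/55
  (-121/56, -5/16) → z = 2735/112
  (-36/5, 167/30) → z = 219/10
The feasible region is unbounded (it extends along (-4, 3), (-5, 2)), but z strictly increases along every unbounded feasible direction, so there is no improving ray and the minimum is attained at a vertex.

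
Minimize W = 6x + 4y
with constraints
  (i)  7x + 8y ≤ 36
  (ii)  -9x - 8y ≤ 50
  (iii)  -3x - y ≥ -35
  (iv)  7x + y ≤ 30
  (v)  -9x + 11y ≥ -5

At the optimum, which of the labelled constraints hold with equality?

Vertices and W = 6x + 4y:
  (-43, 337/8) → W = -179/2
  (436/149, 289/149) → W = 3772/149
  (-170/57, -55/19) → W = -560/19

The minimum is at (-43, 337/8). Substituting into each constraint, equality holds for (i) and (ii); the remaining constraints have slack.

(i) and (ii)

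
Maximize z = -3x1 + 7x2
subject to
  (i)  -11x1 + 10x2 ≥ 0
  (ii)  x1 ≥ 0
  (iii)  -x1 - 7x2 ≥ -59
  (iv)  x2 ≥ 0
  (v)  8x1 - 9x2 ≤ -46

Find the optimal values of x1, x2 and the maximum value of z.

Corner points and z = -3x1 + 7x2:
  (0, 59/7) → z = 59
  (0, 46/9) → z = 322/9
  (209/65, 518/65) → z = 2999/65

x1 = 0, x2 = 59/7, maximum z = 59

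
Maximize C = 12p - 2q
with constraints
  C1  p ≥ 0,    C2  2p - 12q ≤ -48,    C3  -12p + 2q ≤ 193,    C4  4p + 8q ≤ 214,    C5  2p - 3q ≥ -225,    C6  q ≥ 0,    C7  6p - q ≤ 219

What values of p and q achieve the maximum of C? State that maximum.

p = 273/8, q = 155/16, maximum C = 3121/8

Feasible corners and C = 12p - 2q:
  (0, 4) → C = -8
  (0, 107/4) → C = -107/2
  (273/8, 155/16) → C = 3121/8

At the optimal vertex, 2p - 12q = -48 and 4p + 8q = 214.
Solving simultaneously gives p = 273/8, q = 155/16.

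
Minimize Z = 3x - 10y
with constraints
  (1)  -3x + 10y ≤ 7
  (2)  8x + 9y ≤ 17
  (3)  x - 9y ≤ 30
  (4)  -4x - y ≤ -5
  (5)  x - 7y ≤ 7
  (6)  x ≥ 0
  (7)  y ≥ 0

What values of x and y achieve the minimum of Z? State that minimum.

Feasible corners and Z = 3x - 10y:
  (1, 1) → Z = -7
  (17/8, 0) → Z = 51/8
  (5/4, 0) → Z = 15/4

The binding constraints are -3x + 10y = 7 and 8x + 9y = 17.
Solving simultaneously gives x = 1, y = 1.

x = 1, y = 1, minimum Z = -7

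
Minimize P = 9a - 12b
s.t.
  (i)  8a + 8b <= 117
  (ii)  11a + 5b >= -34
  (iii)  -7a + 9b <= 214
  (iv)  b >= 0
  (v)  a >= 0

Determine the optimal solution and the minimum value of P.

Extreme points and P = 9a - 12b:
  (117/8, 0) → P = 1053/8
  (0, 117/8) → P = -351/2
  (0, 0) → P = 0

a = 0, b = 117/8, minimum P = -351/2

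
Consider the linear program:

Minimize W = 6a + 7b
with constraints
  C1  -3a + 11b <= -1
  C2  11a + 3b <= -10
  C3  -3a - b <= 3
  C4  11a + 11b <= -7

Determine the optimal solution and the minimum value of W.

Extreme points and W = 6a + 7b:
  (-107/130, -41/130) → W = -929/130
  (-8/9, -1/3) → W = -23/3
  (-1/2, -3/2) → W = -27/2

a = -1/2, b = -3/2, minimum W = -27/2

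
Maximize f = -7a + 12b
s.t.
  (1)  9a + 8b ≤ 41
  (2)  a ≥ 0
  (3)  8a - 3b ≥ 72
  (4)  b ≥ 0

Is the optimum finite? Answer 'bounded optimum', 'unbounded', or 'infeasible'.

infeasible

The boundaries 9a + 8b = 41 and a = 0 meet at (0, 41/8), but that point violates 8a - 3b ≥ 72. Every candidate vertex is excluded by some other constraint, so the feasible region is empty.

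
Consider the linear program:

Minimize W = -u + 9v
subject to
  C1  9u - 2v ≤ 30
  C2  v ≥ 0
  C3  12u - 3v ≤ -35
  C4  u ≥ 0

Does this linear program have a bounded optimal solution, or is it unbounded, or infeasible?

Feasible corners and W = -u + 9v:
  (160/3, 225) → W = 5915/3
  (0, 35/3) → W = 105
The feasible region has finitely many vertices and no improving ray; the minimum is 105 at (0, 35/3).

bounded optimum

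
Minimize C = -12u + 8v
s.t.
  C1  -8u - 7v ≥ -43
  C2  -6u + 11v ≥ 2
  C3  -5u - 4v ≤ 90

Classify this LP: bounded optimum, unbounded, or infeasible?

bounded optimum

Corner points and C = -12u + 8v:
  (459/130, 137/65) → C = -1658/65
  (-802/3, 935/3) → C = 17104/3
  (-998/79, -530/79) → C = 7736/79
The feasible region has finitely many vertices and no improving ray; the minimum is -1658/65 at (459/130, 137/65).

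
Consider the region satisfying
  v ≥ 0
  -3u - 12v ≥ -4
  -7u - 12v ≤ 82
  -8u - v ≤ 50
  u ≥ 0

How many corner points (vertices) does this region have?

Intersecting each pair of boundary lines and keeping only the points that satisfy every inequality leaves:
  (4/3, 0)
  (0, 0)
  (0, 1/3)

3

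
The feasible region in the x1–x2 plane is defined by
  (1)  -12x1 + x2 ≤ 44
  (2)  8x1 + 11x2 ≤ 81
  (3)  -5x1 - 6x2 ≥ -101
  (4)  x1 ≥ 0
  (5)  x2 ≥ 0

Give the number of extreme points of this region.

Of the 10 pairwise boundary intersections, those satisfying every inequality are:
  (0, 81/11)
  (81/8, 0)
  (0, 0)

3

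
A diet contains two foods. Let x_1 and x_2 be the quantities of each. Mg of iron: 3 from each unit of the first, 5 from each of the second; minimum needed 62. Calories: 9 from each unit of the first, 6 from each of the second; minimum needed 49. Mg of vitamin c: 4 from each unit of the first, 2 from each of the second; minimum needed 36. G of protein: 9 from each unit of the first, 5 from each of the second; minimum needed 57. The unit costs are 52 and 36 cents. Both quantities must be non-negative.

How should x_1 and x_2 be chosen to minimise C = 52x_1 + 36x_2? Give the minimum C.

Corner points and C = 52x_1 + 36x_2:
  (0, 18) → C = 648
  (62/3, 0) → C = 3224/3
  (4, 10) → C = 568
The feasible region is unbounded (it extends along (0, 1), (1, 0)), but C strictly increases along every unbounded feasible direction, so there is no improving ray and the minimum is attained at a vertex.

The optimum lies where 3x_1 + 5x_2 = 62 and 4x_1 + 2x_2 = 36.
Solving simultaneously gives x_1 = 4, x_2 = 10.

x_1 = 4, x_2 = 10, minimum C = 568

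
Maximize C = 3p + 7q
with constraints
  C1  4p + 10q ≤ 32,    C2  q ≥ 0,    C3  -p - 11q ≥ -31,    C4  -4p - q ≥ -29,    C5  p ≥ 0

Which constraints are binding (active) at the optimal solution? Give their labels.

Feasible corners and C = 3p + 7q:
  (21/17, 46/17) → C = 385/17
  (43/6, 1/3) → C = 143/6
  (29/4, 0) → C = 87/4
  (0, 0) → C = 0
  (0, 31/11) → C = 217/11

The maximum is at (43/6, 1/3). Substituting into each constraint, equality holds for C1 and C4; the remaining constraints have slack.

C1 and C4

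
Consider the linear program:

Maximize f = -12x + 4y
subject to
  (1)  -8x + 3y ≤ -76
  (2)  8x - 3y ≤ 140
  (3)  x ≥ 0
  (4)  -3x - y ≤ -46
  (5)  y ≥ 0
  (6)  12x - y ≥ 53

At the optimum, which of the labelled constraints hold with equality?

Vertices and f = -12x + 4y:
  (214/17, 140/17) → f = -2008/17
  (35/2, 0) → f = -210
  (46/3, 0) → f = -184
The feasible region is unbounded (it extends along (3, 8)), but f strictly decreases along every unbounded feasible direction, so there is no improving ray and the maximum is attained at a vertex.

The maximum is at (214/17, 140/17). Substituting into each constraint, equality holds for (1) and (4); the remaining constraints have slack.

(1) and (4)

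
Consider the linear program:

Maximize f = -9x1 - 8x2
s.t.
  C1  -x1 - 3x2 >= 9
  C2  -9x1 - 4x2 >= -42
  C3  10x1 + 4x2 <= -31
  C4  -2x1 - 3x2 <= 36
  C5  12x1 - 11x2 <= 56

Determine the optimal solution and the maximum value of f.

Extreme points and f = -9x1 - 8x2:
  (-57/26, -59/26) → f = 985/26
  (-27, 6) → f = 195
  (-117/158, -466/79) → f = 8509/158
  (-114/29, -272/29) → f = 3202/29

At the optimal vertex, -x1 - 3x2 = 9 and -2x1 - 3x2 = 36.
Solving simultaneously gives x1 = -27, x2 = 6.

x1 = -27, x2 = 6, maximum f = 195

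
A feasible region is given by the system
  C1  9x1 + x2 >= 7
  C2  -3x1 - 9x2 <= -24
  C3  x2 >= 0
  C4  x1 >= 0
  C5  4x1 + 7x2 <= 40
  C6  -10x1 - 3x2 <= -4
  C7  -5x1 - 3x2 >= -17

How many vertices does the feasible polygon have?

3

Intersecting each pair of boundary lines and keeping only the points that satisfy every inequality leaves:
  (1/2, 5/2)
  (2/11, 59/11)
  (9/4, 23/12)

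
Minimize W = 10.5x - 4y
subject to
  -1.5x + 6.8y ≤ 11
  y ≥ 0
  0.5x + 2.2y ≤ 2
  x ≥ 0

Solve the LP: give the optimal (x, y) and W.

Feasible corners and W = 10.5x - 4y:
  (4, 0) → W = 42
  (0, 0) → W = 0
  (0, 10/11) → W = -40/11

The optimum lies where 0.5x + 2.2y = 2 and x = 0.
Solving simultaneously gives x = 0, y = 10/11.

x = 0, y = 10/11, minimum W = -40/11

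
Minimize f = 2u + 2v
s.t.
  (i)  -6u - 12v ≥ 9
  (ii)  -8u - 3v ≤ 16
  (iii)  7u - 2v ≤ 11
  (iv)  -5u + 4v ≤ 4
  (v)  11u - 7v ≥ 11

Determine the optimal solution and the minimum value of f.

u = 1/37, v = -200/37, minimum f = -398/37

Vertices and f = 2u + 2v:
  (19/16, -43/32) → f = -5/16
  (23/58, -55/58) → f = -32/29
  (1/37, -200/37) → f = -398/37
  (-79/89, -264/89) → f = -686/89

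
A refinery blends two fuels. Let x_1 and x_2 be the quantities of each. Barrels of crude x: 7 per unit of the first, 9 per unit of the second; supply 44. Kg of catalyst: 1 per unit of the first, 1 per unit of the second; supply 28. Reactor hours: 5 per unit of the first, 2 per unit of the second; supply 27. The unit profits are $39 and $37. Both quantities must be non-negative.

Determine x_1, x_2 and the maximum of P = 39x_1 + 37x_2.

x_1 = 5, x_2 = 1, maximum P = 232

Extreme points and P = 39x_1 + 37x_2:
  (0, 0) → P = 0
  (0, 44/9) → P = 1628/9
  (27/5, 0) → P = 1053/5
  (5, 1) → P = 232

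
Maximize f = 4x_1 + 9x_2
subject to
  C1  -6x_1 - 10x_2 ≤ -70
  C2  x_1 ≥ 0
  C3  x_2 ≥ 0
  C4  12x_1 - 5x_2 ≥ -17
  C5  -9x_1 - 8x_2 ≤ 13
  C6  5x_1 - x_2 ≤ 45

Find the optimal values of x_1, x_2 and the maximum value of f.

The binding constraints are 12x_1 - 5x_2 = -17 and 5x_1 - x_2 = 45.
Solving simultaneously gives x_1 = 242/13, x_2 = 625/13.

x_1 = 242/13, x_2 = 625/13, maximum f = 6593/13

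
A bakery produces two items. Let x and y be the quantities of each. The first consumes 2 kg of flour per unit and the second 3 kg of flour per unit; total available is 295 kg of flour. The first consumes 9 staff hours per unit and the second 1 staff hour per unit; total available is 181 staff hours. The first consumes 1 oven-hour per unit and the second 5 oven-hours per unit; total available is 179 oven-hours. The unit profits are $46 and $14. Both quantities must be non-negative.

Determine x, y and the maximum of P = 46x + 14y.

x = 33/2, y = 65/2, maximum P = 1214

Corner points and P = 46x + 14y:
  (0, 0) → P = 0
  (0, 179/5) → P = 2506/5
  (181/9, 0) → P = 8326/9
  (33/2, 65/2) → P = 1214

The optimum lies where 9x + y = 181 and x + 5y = 179.
Solving simultaneously gives x = 33/2, y = 65/2.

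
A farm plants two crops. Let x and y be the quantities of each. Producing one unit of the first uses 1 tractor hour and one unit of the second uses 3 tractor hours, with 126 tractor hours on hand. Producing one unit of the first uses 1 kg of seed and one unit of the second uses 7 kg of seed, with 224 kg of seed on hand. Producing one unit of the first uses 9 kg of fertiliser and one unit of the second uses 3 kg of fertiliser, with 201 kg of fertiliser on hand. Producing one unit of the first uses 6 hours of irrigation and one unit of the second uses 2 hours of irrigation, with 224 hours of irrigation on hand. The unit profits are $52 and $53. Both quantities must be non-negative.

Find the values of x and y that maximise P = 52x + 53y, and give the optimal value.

x = 49/4, y = 121/4, maximum P = 8961/4

The binding constraints are x + 7y = 224 and 9x + 3y = 201.
Solving simultaneously gives x = 49/4, y = 121/4.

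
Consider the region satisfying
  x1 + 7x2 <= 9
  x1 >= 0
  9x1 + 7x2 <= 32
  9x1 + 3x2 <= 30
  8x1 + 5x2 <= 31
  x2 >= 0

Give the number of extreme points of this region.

5

Pairwise boundary intersections that survive every other constraint:
  (0, 9/7)
  (23/8, 7/8)
  (0, 0)
  (19/6, 1/2)
  (10/3, 0)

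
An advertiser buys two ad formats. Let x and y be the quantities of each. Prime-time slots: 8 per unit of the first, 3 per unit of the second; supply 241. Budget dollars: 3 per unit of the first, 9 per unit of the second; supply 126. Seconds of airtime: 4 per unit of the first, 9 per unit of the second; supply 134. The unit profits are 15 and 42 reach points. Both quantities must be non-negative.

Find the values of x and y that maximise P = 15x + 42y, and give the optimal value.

Extreme points and P = 15x + 42y:
  (0, 0) → P = 0
  (0, 14) → P = 588
  (241/8, 0) → P = 3615/8
  (589/20, 9/5) → P = 10347/20
  (8, 34/3) → P = 596

x = 8, y = 34/3, maximum P = 596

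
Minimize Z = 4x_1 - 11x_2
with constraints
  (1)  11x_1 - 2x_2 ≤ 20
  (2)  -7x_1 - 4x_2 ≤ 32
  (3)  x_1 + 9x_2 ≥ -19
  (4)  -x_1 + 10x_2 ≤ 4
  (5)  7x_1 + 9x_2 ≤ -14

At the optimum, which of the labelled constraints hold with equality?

(2) and (4)

Feasible corners and Z = 4x_1 - 11x_2:
  (-212/59, -101/59) → Z = 263/59
  (-168/37, -2/37) → Z = -650/37
  (5/6, -119/54) → Z = 1489/54
  (-176/79, 14/79) → Z = -858/79

The minimum is at (-168/37, -2/37). Substituting into each constraint, equality holds for (2) and (4); the remaining constraints have slack.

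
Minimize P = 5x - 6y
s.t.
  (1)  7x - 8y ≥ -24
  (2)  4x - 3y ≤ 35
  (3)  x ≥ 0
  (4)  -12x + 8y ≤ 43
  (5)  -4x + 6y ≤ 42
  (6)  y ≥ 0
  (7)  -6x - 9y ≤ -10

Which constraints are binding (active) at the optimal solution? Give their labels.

(1) and (5)

Vertices and P = 5x - 6y:
  (0, 3) → P = -18
  (96/5, 99/5) → P = -114/5
  (28, 77/3) → P = -14
  (35/4, 0) → P = 175/4
  (0, 10/9) → P = -20/3
  (5/3, 0) → P = 25/3

The minimum is at (96/5, 99/5). Substituting into each constraint, equality holds for (1) and (5); the remaining constraints have slack.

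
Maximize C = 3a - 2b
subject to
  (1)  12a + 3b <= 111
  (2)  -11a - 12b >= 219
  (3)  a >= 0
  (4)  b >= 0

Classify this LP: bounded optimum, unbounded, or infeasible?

infeasible

The boundaries 12a + 3b = 111 and -11a - 12b = 219 meet at (663/37, -1283/37), but that point violates b ≥ 0. Every candidate vertex is excluded by some other constraint, so the feasible region is empty.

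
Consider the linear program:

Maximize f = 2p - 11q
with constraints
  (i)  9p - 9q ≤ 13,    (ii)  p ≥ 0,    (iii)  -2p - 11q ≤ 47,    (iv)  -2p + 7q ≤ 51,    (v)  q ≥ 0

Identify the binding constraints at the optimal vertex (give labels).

Feasible corners and f = 2p - 11q:
  (110/9, 97/9) → f = -847/9
  (13/9, 0) → f = 26/9
  (0, 51/7) → f = -561/7
  (0, 0) → f = 0

The maximum is at (13/9, 0). Substituting into each constraint, equality holds for (i) and (v); the remaining constraints have slack.

(i) and (v)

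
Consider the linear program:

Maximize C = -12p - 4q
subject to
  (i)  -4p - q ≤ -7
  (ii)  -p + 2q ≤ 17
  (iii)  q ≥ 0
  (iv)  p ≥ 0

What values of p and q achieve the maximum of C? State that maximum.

p = 7/4, q = 0, maximum C = -21

Extreme points and C = -12p - 4q:
  (7/4, 0) → C = -21
  (0, 7) → C = -28
  (0, 17/2) → C = -34
The feasible region is unbounded (it extends along (2, 1), (1, 0)), but C strictly decreases along every unbounded feasible direction, so there is no improving ray and the maximum is attained at a vertex.

At the optimal vertex, -4p - q = -7 and q = 0.
Solving simultaneously gives p = 7/4, q = 0.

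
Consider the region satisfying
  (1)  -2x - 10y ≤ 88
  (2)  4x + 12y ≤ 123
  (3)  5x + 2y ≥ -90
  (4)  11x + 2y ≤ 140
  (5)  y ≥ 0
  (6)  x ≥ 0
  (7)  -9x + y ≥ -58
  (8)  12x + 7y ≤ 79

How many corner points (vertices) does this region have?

Of the 28 pairwise boundary intersections, those satisfying every inequality are:
  (0, 41/4)
  (3/4, 10)
  (0, 0)
  (58/9, 0)
  (97/15, 1/5)

5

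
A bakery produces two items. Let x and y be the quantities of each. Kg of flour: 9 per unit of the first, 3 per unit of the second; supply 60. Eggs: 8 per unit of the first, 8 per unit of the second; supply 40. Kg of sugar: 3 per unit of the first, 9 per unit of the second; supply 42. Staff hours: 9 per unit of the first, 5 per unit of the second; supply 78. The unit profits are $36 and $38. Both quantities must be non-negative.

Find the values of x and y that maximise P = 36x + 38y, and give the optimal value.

x = 1/2, y = 9/2, maximum P = 189

The optimum lies where 8x + 8y = 40 and 3x + 9y = 42.
Solving simultaneously gives x = 1/2, y = 9/2.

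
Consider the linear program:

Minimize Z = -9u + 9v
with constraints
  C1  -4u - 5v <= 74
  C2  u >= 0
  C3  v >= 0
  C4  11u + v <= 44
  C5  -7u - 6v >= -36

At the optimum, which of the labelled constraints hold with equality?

C3 and C4

Extreme points and Z = -9u + 9v:
  (0, 0) → Z = 0
  (0, 6) → Z = 54
  (4, 0) → Z = -36
  (228/59, 88/59) → Z = -1260/59

The minimum is at (4, 0). Substituting into each constraint, equality holds for C3 and C4; the remaining constraints have slack.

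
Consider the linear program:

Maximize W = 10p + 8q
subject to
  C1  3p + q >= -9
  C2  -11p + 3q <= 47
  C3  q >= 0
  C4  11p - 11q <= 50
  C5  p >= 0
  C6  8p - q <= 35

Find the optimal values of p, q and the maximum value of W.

p = 152/13, q = 761/13, maximum W = 7608/13

At the optimal vertex, -11p + 3q = 47 and 8p - q = 35.
Solving simultaneously gives p = 152/13, q = 761/13.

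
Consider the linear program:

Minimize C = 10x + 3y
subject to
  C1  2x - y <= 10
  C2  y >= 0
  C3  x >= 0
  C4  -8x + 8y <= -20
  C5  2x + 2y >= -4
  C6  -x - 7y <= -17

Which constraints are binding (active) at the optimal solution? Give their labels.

C4 and C6

Vertices and C = 10x + 3y:
  (15/2, 5) → C = 90
  (29/5, 8/5) → C = 314/5
  (69/16, 29/16) → C = 777/16

The minimum is at (69/16, 29/16). Substituting into each constraint, equality holds for C4 and C6; the remaining constraints have slack.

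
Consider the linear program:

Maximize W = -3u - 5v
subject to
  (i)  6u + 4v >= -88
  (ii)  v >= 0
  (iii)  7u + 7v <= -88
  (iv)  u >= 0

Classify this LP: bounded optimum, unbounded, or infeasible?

infeasible

The boundaries 6u + 4v = -88 and v = 0 meet at (-44/3, 0), but that point violates u ≥ 0. Every candidate vertex is excluded by some other constraint, so the feasible region is empty.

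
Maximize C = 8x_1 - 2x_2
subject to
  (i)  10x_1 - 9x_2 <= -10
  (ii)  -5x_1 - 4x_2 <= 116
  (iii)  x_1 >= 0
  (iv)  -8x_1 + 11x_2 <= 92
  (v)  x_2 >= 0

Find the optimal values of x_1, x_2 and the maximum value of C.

x_1 = 359/19, x_2 = 420/19, maximum C = 2032/19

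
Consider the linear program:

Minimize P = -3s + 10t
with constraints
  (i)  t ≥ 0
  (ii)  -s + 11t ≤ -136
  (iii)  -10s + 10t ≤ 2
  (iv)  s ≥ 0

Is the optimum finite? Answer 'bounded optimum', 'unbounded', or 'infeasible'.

unbounded

From the feasible point (136, 0), moving in the direction (11, 1) keeps every constraint satisfied while P decreases without bound.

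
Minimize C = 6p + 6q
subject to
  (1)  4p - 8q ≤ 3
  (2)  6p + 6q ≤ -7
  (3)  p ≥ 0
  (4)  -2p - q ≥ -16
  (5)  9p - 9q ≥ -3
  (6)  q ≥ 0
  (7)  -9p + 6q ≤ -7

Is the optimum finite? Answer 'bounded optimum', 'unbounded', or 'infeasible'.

infeasible

The boundaries 4p - 8q = 3 and -2p - q = -16 meet at (131/20, 29/10), but that point violates 6p + 6q ≤ -7. Every candidate vertex is excluded by some other constraint, so the feasible region is empty.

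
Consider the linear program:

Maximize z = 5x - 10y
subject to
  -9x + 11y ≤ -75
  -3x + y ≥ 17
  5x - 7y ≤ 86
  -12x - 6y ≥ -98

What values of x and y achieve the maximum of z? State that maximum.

Extreme points and z = 5x - 10y:
  (-131/12, -63/4) → z = 1235/12
  (-421/8, -399/8) → z = 1885/8
  (-205/16, -343/16) → z = 2405/16

At the optimal vertex, -9x + 11y = -75 and 5x - 7y = 86.
Solving simultaneously gives x = -421/8, y = -399/8.

x = -421/8, y = -399/8, maximum z = 1885/8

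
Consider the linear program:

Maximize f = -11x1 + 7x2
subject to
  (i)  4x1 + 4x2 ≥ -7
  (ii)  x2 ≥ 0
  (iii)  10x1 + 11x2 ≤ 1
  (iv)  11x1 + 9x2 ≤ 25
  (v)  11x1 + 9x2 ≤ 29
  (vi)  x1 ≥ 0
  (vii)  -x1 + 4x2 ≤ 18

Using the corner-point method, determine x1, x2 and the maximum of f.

Corner points and f = -11x1 + 7x2:
  (1/10, 0) → f = -11/10
  (0, 0) → f = 0
  (0, 1/11) → f = 7/11

At the optimal vertex, 10x1 + 11x2 = 1 and x1 = 0.
Solving simultaneously gives x1 = 0, x2 = 1/11.

x1 = 0, x2 = 1/11, maximum f = 7/11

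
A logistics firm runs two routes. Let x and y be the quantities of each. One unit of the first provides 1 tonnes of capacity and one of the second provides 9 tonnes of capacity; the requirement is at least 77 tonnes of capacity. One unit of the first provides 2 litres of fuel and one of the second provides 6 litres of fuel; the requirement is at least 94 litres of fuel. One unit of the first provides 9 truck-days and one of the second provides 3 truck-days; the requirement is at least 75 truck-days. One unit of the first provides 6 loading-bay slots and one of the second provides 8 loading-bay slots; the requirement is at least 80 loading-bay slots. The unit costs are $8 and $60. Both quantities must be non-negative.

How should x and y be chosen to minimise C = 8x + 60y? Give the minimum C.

x = 32, y = 5, minimum C = 556

Corner points and C = 8x + 60y:
  (0, 25) → C = 1500
  (77, 0) → C = 616
  (32, 5) → C = 556
  (7/2, 29/2) → C = 898
The feasible region is unbounded (it extends along (0, 1), (1, 0)), but C strictly increases along every unbounded feasible direction, so there is no improving ray and the minimum is attained at a vertex.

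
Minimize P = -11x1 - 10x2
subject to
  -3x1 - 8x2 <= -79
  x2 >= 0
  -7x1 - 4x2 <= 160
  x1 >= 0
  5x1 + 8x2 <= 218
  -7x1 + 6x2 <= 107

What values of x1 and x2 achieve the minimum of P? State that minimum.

The binding constraints are x2 = 0 and 5x1 + 8x2 = 218.
Solving simultaneously gives x1 = 218/5, x2 = 0.

x1 = 218/5, x2 = 0, minimum P = -2398/5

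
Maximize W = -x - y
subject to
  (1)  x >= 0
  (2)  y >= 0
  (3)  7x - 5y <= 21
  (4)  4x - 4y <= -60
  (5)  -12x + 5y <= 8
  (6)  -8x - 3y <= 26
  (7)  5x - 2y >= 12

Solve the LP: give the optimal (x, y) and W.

The feasible region is unbounded (it extends along (5, 7), (5, 12)), but W strictly decreases along every unbounded feasible direction, so there is no improving ray and the maximum is attained at a vertex.

The binding constraints are 4x - 4y = -60 and 5x - 2y = 12.
Solving simultaneously gives x = 14, y = 29.

x = 14, y = 29, maximum W = -43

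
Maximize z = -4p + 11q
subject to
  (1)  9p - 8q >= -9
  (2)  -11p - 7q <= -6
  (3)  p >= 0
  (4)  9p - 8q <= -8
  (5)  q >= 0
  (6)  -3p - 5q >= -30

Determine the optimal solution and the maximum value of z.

Feasible corners and z = -4p + 11q:
  (0, 9/8) → z = 99/8
  (65/23, 99/23) → z = 829/23
  (0, 1) → z = 11
  (200/69, 98/23) → z = 2434/69

The optimum lies where 9p - 8q = -9 and -3p - 5q = -30.
Solving simultaneously gives p = 65/23, q = 99/23.

p = 65/23, q = 99/23, maximum z = 829/23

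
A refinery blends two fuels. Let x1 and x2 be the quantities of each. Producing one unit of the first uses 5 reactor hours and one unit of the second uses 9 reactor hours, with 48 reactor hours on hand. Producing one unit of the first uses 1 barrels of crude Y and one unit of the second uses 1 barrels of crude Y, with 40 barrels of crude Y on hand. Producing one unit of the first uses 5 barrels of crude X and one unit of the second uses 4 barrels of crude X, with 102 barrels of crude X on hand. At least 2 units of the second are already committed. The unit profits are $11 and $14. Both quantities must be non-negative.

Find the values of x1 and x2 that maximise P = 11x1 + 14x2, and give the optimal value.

x1 = 6, x2 = 2, maximum P = 94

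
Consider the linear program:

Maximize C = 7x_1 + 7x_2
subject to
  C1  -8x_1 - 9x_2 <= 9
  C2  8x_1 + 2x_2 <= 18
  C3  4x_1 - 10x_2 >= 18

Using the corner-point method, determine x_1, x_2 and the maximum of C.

x_1 = 27/11, x_2 = -9/11, maximum C = 126/11

Corner points and C = 7x_1 + 7x_2:
  (45/14, -27/7) → C = -9/2
  (18/29, -45/29) → C = -189/29
  (27/11, -9/11) → C = 126/11

The optimum lies where 8x_1 + 2x_2 = 18 and 4x_1 - 10x_2 = 18.
Solving simultaneously gives x_1 = 27/11, x_2 = -9/11.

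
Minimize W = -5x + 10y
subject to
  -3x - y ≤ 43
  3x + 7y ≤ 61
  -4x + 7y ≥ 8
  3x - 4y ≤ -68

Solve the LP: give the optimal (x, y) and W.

Extreme points and W = -5x + 10y:
  (-181/9, 52/3) → W = 2465/9
  (-16, 5) → W = 130
  (-232/33, 129/11) → W = 5030/33

x = -16, y = 5, minimum W = 130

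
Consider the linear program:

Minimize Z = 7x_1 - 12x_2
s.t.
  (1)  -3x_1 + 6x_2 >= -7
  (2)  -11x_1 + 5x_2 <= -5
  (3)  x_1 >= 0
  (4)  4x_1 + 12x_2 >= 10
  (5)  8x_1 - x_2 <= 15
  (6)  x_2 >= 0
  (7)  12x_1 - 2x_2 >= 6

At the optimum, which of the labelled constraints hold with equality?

Feasible corners and Z = 7x_1 - 12x_2:
  (55/76, 45/76) → Z = -155/76
  (70/29, 125/29) → Z = -1010/29
  (19/10, 1/5) → Z = 109/10

The minimum is at (70/29, 125/29). Substituting into each constraint, equality holds for (2) and (5); the remaining constraints have slack.

(2) and (5)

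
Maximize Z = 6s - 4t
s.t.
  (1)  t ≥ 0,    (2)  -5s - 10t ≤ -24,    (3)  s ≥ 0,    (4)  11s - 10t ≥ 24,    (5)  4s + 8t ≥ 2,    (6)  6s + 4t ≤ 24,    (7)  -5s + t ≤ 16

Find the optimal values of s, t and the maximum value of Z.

Corner points and Z = 6s - 4t:
  (3, 9/10) → Z = 72/5
  (18/5, 3/5) → Z = 96/5
  (42/13, 15/13) → Z = 192/13

s = 18/5, t = 3/5, maximum Z = 96/5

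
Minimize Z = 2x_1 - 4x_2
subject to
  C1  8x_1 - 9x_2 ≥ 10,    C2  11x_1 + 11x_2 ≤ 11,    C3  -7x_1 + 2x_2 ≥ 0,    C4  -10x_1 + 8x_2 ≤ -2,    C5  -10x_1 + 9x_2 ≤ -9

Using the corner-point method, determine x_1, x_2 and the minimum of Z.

Feasible corners and Z = 2x_1 - 4x_2:
  (-20/47, -70/47) → Z = 240/47
  (-1/2, -14/9) → Z = 47/9
  (-27/5, -7) → Z = 86/5
The feasible region is unbounded (it extends along (-4, -5), (-2, -7)), but Z strictly increases along every unbounded feasible direction, so there is no improving ray and the minimum is attained at a vertex.

x_1 = -20/47, x_2 = -70/47, minimum Z = 240/47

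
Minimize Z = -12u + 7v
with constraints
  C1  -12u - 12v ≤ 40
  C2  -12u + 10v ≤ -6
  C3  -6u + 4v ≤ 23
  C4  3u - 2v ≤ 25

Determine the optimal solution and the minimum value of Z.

Corner points and Z = -12u + 7v:
  (-41/33, -23/11) → Z = 3/11
  (11/3, -7) → Z = -93
  (119/3, 47) → Z = -147

At the optimal vertex, -12u + 10v = -6 and 3u - 2v = 25.
Solving simultaneously gives u = 119/3, v = 47.

u = 119/3, v = 47, minimum Z = -147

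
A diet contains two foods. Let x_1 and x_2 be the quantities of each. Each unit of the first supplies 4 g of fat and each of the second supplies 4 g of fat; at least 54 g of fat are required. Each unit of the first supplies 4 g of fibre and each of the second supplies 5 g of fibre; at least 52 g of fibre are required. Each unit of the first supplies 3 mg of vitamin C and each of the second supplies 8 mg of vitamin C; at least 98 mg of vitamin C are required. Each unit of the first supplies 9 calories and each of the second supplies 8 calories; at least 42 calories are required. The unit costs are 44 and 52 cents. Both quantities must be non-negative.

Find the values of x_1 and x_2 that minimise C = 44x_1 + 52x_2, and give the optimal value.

x_1 = 2, x_2 = 23/2, minimum C = 686

Vertices and C = 44x_1 + 52x_2:
  (0, 27/2) → C = 702
  (98/3, 0) → C = 4312/3
  (2, 23/2) → C = 686
The feasible region is unbounded (it extends along (0, 1), (1, 0)), but C strictly increases along every unbounded feasible direction, so there is no improving ray and the minimum is attained at a vertex.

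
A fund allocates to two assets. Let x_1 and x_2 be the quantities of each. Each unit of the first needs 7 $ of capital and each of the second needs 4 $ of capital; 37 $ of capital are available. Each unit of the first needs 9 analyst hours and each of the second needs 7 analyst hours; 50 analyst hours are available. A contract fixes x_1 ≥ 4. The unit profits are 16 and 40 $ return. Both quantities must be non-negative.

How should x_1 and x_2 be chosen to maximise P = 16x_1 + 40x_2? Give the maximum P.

x_1 = 4, x_2 = 2, maximum P = 144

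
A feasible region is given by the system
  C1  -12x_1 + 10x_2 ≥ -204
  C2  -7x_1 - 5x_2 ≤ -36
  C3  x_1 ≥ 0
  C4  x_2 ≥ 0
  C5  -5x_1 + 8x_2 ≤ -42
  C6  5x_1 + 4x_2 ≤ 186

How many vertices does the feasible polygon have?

Intersecting each pair of boundary lines and keeping only the points that satisfy every inequality leaves:
  (17, 0)
  (606/23, 258/23)
  (42/5, 0)

3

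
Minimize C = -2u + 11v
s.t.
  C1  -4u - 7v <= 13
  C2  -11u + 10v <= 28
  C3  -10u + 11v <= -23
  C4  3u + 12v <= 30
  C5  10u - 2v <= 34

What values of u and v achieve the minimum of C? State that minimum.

u = 106/39, v = -133/39, minimum C = -1675/39

Corner points and C = -2u + 11v:
  (3/19, -37/19) → C = -413/19
  (106/39, -133/39) → C = -1675/39
  (164/45, 11/9) → C = 277/45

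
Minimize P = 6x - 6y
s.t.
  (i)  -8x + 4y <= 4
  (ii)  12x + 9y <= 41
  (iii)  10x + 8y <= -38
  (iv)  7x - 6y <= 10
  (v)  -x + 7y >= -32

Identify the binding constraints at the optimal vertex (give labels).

Feasible corners and P = 6x - 6y:
  (-23/13, -33/13) → P = 60/13
  (-3, -5) → P = 12
  (-37/29, -183/58) → P = 327/29
  (-122/43, -214/43) → P = 552/43

The minimum is at (-23/13, -33/13). Substituting into each constraint, equality holds for (i) and (iii); the remaining constraints have slack.

(i) and (iii)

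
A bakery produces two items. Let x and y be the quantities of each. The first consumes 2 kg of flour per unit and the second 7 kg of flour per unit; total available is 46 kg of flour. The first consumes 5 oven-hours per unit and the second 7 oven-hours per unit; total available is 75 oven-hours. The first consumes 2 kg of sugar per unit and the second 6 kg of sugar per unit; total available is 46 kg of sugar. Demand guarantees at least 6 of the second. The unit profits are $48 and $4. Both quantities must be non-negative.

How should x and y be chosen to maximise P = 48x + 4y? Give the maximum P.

x = 2, y = 6, maximum P = 120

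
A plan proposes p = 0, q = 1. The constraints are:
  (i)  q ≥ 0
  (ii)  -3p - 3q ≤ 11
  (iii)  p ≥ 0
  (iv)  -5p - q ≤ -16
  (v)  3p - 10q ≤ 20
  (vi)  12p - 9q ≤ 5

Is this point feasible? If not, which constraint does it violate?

not feasible — violates (iv)

Constraint (iv): -5p - q = -1, which is not ≤ -16. All other constraints are satisfied.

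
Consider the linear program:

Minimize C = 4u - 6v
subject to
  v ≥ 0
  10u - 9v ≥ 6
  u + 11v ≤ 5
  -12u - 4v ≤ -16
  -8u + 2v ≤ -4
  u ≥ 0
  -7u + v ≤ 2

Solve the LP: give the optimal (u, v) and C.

Vertices and C = 4u - 6v:
  (5, 0) → C = 20
  (4/3, 0) → C = 16/3
  (39/32, 11/32) → C = 45/16

The binding constraints are u + 11v = 5 and -12u - 4v = -16.
Solving simultaneously gives u = 39/32, v = 11/32.

u = 39/32, v = 11/32, minimum C = 45/16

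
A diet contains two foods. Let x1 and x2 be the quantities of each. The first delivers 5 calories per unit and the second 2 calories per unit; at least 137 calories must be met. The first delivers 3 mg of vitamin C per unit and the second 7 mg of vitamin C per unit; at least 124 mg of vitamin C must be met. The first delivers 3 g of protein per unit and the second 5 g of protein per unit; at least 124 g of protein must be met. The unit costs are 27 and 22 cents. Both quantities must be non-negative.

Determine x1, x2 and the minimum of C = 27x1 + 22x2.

Feasible corners and C = 27x1 + 22x2:
  (0, 137/2) → C = 1507
  (124/3, 0) → C = 1116
  (23, 11) → C = 863
The feasible region is unbounded (it extends along (0, 1), (1, 0)), but C strictly increases along every unbounded feasible direction, so there is no improving ray and the minimum is attained at a vertex.

x1 = 23, x2 = 11, minimum C = 863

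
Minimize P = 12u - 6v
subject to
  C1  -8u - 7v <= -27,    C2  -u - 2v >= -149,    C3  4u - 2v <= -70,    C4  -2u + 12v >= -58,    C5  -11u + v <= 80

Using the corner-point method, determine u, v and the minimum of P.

u = -11/23, v = 1719/23, minimum P = -10446/23

Corner points and P = 12u - 6v:
  (79/5, 333/5) → P = -210
  (-11/23, 1719/23) → P = -10446/23
  (-5, 25) → P = -210

At the optimal vertex, -u - 2v = -149 and -11u + v = 80.
Solving simultaneously gives u = -11/23, v = 1719/23.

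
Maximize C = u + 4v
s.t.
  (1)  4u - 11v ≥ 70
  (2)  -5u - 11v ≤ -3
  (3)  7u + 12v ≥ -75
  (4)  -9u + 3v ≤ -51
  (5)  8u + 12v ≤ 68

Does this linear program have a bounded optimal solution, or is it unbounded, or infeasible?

Extreme points and C = u + 4v:
  (73/9, -338/99) → C = -61/11
  (397/34, -36/17) → C = 109/34
  (178/7, -79/7) → C = -138/7
The feasible region has finitely many vertices and no improving ray; the maximum is 109/34 at (397/34, -36/17).

bounded optimum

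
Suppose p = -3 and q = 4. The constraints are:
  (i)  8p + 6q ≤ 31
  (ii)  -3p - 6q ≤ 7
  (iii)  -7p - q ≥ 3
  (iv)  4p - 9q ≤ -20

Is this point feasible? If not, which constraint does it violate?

feasible

(i): 0 ≤ 31 ✓
(ii): -15 ≤ 7 ✓
(iii): 17 ≥ 3 ✓
(iv): -48 ≤ -20 ✓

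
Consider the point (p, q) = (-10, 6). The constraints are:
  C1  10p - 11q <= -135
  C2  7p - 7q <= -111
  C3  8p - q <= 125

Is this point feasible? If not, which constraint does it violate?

C1: -166 ≤ -135 ✓
C2: -112 ≤ -111 ✓
C3: -86 ≤ 125 ✓

feasible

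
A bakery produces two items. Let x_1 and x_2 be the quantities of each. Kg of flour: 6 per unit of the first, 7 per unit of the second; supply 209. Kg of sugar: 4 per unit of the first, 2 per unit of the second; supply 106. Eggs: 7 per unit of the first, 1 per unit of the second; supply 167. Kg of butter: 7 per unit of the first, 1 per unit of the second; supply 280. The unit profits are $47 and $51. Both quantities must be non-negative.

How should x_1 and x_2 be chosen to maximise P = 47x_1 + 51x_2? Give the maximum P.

x_1 = 81/4, x_2 = 25/2, maximum P = 6357/4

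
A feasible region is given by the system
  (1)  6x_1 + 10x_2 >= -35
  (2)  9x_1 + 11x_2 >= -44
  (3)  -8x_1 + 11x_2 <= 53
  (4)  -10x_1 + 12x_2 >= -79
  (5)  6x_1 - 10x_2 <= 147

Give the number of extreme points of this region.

4

Intersecting each pair of boundary lines and keeping only the points that satisfy every inequality leaves:
  (-55/24, -17/8)
  (185/86, -206/43)
  (-97/17, 125/187)
  (215/2, 83)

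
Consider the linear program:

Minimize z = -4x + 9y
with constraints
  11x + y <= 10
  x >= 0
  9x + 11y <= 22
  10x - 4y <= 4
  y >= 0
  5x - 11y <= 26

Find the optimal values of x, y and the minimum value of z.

x = 2/5, y = 0, minimum z = -8/5

Corner points and z = -4x + 9y:
  (11/14, 19/14) → z = 127/14
  (22/27, 28/27) → z = 164/27
  (0, 2) → z = 18
  (0, 0) → z = 0
  (2/5, 0) → z = -8/5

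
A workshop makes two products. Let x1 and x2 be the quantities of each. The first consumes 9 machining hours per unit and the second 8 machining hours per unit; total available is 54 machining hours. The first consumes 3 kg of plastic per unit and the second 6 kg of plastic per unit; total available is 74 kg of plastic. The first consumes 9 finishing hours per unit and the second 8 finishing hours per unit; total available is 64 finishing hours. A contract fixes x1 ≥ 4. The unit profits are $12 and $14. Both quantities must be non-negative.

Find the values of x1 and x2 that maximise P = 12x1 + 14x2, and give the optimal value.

x1 = 4, x2 = 9/4, maximum P = 159/2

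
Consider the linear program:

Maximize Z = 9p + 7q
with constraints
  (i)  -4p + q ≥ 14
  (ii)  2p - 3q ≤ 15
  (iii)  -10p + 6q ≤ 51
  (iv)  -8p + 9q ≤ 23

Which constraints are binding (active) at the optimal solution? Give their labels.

Corner points and Z = 9p + 7q:
  (-57/10, -44/5) → Z = -1129/10
  (-103/28, -5/7) → Z = -1067/28
  (-27/2, -14) → Z = -439/2
  (-107/14, -89/21) → Z = -4135/42

The maximum is at (-103/28, -5/7). Substituting into each constraint, equality holds for (i) and (iv); the remaining constraints have slack.

(i) and (iv)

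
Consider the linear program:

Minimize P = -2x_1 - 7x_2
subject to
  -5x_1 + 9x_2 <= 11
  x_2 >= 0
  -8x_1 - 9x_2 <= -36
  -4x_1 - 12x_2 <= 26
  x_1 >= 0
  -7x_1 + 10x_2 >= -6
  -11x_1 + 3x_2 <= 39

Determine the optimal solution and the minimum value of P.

Extreme points and P = -2x_1 - 7x_2:
  (25/13, 268/117) → P = -2326/117
  (164/13, 107/13) → P = -1077/13
  (414/143, 204/143) → P = -2256/143

x_1 = 164/13, x_2 = 107/13, minimum P = -1077/13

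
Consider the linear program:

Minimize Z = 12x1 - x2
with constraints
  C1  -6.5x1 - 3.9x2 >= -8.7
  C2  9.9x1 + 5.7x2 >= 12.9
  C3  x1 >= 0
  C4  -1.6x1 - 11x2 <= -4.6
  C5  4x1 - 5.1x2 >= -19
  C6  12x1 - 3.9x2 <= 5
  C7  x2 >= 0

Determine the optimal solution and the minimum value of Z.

Vertices and Z = 12x1 - x2:
  (6/13, 19/13) → Z = 53/13
  (137/185, 1438/1443) → Z = 56926/7215
  (2627/3567, 1170/1189) → Z = 322/41

The optimum lies where -6.5x1 - 3.9x2 = -8.7 and 9.9x1 + 5.7x2 = 12.9.
Solving simultaneously gives x1 = 6/13, x2 = 19/13.

x1 = 6/13, x2 = 19/13, minimum Z = 53/13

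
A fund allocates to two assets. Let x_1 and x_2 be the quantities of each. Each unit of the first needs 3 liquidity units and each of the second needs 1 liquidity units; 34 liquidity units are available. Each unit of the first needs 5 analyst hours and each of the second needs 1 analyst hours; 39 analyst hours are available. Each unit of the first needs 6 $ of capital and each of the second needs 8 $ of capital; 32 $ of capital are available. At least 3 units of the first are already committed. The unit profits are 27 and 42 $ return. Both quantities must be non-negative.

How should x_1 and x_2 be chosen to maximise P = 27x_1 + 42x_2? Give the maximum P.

x_1 = 3, x_2 = 7/4, maximum P = 309/2

Extreme points and P = 27x_1 + 42x_2:
  (16/3, 0) → P = 144
  (3, 0) → P = 81
  (3, 7/4) → P = 309/2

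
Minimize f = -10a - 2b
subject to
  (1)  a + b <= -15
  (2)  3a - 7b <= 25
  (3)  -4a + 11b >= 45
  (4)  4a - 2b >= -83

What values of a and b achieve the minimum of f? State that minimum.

a = -14, b = -1, minimum f = 142

Feasible corners and f = -10a - 2b:
  (-14, -1) → f = 142
  (-113/6, 23/6) → f = 542/3
  (-823/36, -38/9) → f = 4267/18

The binding constraints are a + b = -15 and -4a + 11b = 45.
Solving simultaneously gives a = -14, b = -1.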